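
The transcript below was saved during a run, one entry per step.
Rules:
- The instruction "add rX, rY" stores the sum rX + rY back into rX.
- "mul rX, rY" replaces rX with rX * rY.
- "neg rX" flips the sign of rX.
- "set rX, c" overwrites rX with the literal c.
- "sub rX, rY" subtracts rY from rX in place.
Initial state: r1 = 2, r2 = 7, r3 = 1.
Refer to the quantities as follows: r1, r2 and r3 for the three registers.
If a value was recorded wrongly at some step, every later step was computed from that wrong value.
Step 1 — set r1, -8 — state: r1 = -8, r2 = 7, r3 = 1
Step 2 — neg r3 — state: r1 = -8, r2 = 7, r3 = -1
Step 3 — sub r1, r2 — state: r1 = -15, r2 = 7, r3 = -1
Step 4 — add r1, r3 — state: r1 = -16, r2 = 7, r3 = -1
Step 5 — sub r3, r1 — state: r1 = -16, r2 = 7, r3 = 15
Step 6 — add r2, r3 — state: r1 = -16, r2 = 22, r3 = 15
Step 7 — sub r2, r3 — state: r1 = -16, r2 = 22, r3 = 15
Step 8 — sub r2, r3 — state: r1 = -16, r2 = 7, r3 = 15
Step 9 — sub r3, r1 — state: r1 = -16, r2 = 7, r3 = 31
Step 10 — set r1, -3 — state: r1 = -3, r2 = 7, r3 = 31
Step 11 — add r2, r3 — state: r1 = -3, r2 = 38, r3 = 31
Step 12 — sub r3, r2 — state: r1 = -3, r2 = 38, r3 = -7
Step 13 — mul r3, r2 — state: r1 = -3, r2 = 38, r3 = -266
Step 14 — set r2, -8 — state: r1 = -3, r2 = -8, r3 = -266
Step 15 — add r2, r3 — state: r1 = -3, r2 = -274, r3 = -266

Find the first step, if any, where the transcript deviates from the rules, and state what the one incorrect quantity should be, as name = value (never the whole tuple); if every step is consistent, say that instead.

step 7, r2 = 7

Recomputing the run from the initial state:
step 1: r1 = -8, r2 = 7, r3 = 1
step 2: r1 = -8, r2 = 7, r3 = -1
step 3: r1 = -15, r2 = 7, r3 = -1
step 4: r1 = -16, r2 = 7, r3 = -1
step 5: r1 = -16, r2 = 7, r3 = 15
step 6: r1 = -16, r2 = 22, r3 = 15
step 7: r1 = -16, r2 = 7, r3 = 15
step 8: r1 = -16, r2 = -8, r3 = 15
step 9: r1 = -16, r2 = -8, r3 = 31
step 10: r1 = -3, r2 = -8, r3 = 31
step 11: r1 = -3, r2 = 23, r3 = 31
step 12: r1 = -3, r2 = 23, r3 = 8
step 13: r1 = -3, r2 = 23, r3 = 184
step 14: r1 = -3, r2 = -8, r3 = 184
step 15: r1 = -3, r2 = 176, r3 = 184
The first disagreement with the transcript is at step 7, where the value should be r2 = 7.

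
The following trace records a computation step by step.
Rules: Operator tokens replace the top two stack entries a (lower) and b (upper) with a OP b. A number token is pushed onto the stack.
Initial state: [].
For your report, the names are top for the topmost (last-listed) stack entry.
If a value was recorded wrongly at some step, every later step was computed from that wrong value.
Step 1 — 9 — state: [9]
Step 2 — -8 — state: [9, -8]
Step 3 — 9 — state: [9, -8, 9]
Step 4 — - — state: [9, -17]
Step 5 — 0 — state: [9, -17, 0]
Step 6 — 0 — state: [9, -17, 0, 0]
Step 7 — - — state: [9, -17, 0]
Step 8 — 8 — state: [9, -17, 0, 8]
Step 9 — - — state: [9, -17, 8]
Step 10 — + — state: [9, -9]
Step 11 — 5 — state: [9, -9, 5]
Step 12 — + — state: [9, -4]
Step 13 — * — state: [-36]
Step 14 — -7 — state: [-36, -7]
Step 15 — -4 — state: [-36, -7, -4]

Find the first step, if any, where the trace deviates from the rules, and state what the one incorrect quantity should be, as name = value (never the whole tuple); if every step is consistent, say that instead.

Recomputing the run from the initial state:
step 1: [9]
step 2: [9, -8]
step 3: [9, -8, 9]
step 4: [9, -17]
step 5: [9, -17, 0]
step 6: [9, -17, 0, 0]
step 7: [9, -17, 0]
step 8: [9, -17, 0, 8]
step 9: [9, -17, -8]
step 10: [9, -25]
step 11: [9, -25, 5]
step 12: [9, -20]
step 13: [-180]
step 14: [-180, -7]
step 15: [-180, -7, -4]
The first disagreement with the trace is at step 9, where the value should be top = -8.

step 9, top = -8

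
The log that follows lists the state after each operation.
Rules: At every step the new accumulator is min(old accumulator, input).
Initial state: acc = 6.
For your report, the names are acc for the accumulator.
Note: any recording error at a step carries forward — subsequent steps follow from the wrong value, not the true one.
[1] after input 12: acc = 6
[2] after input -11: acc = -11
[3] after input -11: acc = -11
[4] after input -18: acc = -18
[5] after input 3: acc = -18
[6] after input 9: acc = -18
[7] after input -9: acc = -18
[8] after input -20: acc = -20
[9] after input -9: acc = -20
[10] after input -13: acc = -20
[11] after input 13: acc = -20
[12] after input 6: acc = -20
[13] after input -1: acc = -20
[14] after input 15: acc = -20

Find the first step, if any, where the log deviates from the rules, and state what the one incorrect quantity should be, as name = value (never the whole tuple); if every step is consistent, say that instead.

no error

1. acc = min(6, 12) = 6 (consistent with the log)
2. acc = min(6, -11) = -11 (verified)
3. acc = min(-11, -11) = -11 (agrees with the log)
4. acc = min(-11, -18) = -18 (in agreement)
5. acc = min(-18, 3) = -18 (consistent with the log)
6. acc = min(-18, 9) = -18 (same as recorded)
7. acc = min(-18, -9) = -18 (verified)
8. acc = min(-18, -20) = -20 (consistent with the log)
9. acc = min(-20, -9) = -20 (consistent with the log)
10. acc = min(-20, -13) = -20 (same as recorded)
11. acc = min(-20, 13) = -20 (no discrepancy)
12. acc = min(-20, 6) = -20 (confirmed correct)
13. acc = min(-20, -1) = -20 (no discrepancy)
14. acc = min(-20, 15) = -20 (matches)
Nothing is out of place; the run is error-free.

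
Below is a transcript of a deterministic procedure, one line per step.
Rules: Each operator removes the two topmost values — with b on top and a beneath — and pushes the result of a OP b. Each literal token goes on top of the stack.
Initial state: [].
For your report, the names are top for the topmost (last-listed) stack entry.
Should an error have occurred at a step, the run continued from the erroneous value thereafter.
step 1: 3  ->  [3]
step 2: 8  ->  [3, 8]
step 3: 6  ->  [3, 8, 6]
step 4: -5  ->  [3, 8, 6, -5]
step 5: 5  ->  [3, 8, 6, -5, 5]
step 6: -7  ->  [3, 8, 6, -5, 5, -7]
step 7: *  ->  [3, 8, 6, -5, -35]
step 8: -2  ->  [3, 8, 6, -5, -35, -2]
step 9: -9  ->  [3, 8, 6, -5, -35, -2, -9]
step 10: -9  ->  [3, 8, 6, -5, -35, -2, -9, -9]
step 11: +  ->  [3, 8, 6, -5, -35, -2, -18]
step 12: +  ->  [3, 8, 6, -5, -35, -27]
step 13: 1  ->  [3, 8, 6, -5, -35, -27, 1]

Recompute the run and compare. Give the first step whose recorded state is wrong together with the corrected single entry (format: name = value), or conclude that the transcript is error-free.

Recomputing the run from the initial state:
step 1: [3]
step 2: [3, 8]
step 3: [3, 8, 6]
step 4: [3, 8, 6, -5]
step 5: [3, 8, 6, -5, 5]
step 6: [3, 8, 6, -5, 5, -7]
step 7: [3, 8, 6, -5, -35]
step 8: [3, 8, 6, -5, -35, -2]
step 9: [3, 8, 6, -5, -35, -2, -9]
step 10: [3, 8, 6, -5, -35, -2, -9, -9]
step 11: [3, 8, 6, -5, -35, -2, -18]
step 12: [3, 8, 6, -5, -35, -20]
step 13: [3, 8, 6, -5, -35, -20, 1]
The first disagreement with the transcript is at step 12, where the value should be top = -20.

step 12, top = -20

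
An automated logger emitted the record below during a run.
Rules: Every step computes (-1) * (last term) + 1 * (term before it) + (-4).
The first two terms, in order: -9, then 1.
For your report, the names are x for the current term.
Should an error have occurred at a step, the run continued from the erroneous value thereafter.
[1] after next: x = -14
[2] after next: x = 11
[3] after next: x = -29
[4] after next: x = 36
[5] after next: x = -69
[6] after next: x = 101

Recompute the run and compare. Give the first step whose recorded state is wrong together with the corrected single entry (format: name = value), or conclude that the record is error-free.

no error

Step 1: x = -1*(1) + (1)*(-9) + (-4) = -14 — no discrepancy.
Step 2: x = -1*(-14) + (1)*(1) + (-4) = 11 — consistent with the record.
Step 3: x = -1*(11) + (1)*(-14) + (-4) = -29 — same as recorded.
Step 4: x = -1*(-29) + (1)*(11) + (-4) = 36 — matches.
Step 5: x = -1*(36) + (1)*(-29) + (-4) = -69 — verified.
Step 6: x = -1*(-69) + (1)*(36) + (-4) = 101 — checks out.
No step deviates from the rules.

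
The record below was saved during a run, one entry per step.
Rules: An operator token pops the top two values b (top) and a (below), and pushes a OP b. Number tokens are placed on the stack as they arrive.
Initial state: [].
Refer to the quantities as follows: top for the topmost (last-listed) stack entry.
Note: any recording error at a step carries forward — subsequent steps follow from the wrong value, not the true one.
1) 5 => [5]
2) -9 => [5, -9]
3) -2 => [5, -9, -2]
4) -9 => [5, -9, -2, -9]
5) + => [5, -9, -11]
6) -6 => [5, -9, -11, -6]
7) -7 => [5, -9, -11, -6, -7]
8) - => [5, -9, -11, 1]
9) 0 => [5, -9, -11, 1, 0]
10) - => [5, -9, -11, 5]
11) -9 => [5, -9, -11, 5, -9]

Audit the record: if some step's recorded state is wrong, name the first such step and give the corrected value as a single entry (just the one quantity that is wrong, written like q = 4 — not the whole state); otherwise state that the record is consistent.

step 10, top = 1

Step 1: push 5: top = 5 — checks out.
Step 2: push -9: top = -9 — matches.
Step 3: push -2: top = -2 — consistent with the record.
Step 4: push -9: top = -9 — agrees with the record.
Step 5: -2 + -9 = -11 — exactly as logged.
Step 6: push -6: top = -6 — consistent with the record.
Step 7: push -7: top = -7 — confirmed correct.
Step 8: -6 - -7 = 1 — matches.
Step 9: push 0: top = 0 — agrees with the record.
Step 10: 1 - 0 = 1 — the record has a different value.
Conclusion: step 10 carries the first error; the entry should be top = 1.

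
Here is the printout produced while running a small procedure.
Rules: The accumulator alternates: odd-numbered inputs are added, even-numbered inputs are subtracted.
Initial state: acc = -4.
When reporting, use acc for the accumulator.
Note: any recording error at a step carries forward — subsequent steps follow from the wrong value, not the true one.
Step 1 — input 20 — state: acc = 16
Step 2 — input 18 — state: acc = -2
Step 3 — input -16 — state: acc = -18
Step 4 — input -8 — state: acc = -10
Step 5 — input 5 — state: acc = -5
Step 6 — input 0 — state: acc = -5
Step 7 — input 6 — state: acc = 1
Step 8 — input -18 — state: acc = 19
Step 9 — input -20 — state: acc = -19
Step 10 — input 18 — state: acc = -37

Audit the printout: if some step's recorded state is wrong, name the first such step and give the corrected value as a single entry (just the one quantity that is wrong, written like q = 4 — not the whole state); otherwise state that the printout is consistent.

step 9, acc = -1

Recomputing the run from the initial state:
step 1: acc = 16
step 2: acc = -2
step 3: acc = -18
step 4: acc = -10
step 5: acc = -5
step 6: acc = -5
step 7: acc = 1
step 8: acc = 19
step 9: acc = -1
step 10: acc = -19
The first disagreement with the printout is at step 9, where the value should be acc = -1.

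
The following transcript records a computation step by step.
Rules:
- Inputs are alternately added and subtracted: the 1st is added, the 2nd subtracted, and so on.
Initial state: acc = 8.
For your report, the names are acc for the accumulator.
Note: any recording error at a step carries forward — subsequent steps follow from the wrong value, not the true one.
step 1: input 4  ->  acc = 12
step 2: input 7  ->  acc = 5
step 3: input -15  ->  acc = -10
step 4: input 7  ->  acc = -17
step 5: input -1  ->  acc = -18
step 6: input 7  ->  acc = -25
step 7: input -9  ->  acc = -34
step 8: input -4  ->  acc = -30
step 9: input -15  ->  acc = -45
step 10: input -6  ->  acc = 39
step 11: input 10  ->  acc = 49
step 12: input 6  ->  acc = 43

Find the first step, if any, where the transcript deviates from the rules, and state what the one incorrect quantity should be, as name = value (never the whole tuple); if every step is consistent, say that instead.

1. acc = 8 + 4 = 12 (matches)
2. acc = 12 - 7 = 5 (verified)
3. acc = 5 + -15 = -10 (checks out)
4. acc = -10 - 7 = -17 (consistent with the transcript)
5. acc = -17 + -1 = -18 (same as recorded)
6. acc = -18 - 7 = -25 (same as recorded)
7. acc = -25 + -9 = -34 (agrees with the transcript)
8. acc = -34 - -4 = -30 (same as recorded)
9. acc = -30 + -15 = -45 (same as recorded)
10. acc = -45 - -6 = -39 (not what was recorded)
So the first discrepancy is step 10, where the right value is acc = -39.

step 10, acc = -39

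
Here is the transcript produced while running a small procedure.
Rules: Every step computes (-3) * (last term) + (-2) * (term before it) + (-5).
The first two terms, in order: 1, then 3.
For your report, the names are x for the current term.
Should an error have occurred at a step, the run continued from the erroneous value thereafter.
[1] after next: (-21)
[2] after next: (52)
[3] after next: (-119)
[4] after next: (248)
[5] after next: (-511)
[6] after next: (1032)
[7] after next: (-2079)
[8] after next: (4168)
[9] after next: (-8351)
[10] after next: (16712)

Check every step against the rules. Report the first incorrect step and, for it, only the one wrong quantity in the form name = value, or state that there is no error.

step 1, x = -16

1. x = -3*(3) + (-2)*(1) + (-5) = -16 (first mismatch against the transcript)
Conclusion: step 1 carries the first error; the entry should be x = -16.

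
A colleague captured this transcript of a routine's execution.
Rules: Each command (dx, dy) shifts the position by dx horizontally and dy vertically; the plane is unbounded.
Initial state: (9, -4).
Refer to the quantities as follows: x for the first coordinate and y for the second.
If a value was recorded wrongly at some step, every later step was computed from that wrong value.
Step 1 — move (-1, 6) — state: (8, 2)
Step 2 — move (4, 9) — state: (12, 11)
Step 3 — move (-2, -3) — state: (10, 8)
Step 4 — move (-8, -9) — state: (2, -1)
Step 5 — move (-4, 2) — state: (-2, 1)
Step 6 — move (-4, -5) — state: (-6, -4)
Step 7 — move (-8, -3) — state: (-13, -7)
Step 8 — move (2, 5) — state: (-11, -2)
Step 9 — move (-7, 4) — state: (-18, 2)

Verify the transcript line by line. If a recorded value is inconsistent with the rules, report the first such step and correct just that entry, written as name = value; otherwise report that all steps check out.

step 7, x = -14

1. x = 9 + (-1) = 8, y = -4 + (6) = 2 (checks out)
2. x = 8 + (4) = 12, y = 2 + (9) = 11 (verified)
3. x = 12 + (-2) = 10, y = 11 + (-3) = 8 (same as recorded)
4. x = 10 + (-8) = 2, y = 8 + (-9) = -1 (verified)
5. x = 2 + (-4) = -2, y = -1 + (2) = 1 (checks out)
6. x = -2 + (-4) = -6, y = 1 + (-5) = -4 (consistent with the transcript)
7. x = -6 + (-8) = -14, y = -4 + (-3) = -7 (a discrepancy with the transcript)
So the first discrepancy is step 7, where the right value is x = -14.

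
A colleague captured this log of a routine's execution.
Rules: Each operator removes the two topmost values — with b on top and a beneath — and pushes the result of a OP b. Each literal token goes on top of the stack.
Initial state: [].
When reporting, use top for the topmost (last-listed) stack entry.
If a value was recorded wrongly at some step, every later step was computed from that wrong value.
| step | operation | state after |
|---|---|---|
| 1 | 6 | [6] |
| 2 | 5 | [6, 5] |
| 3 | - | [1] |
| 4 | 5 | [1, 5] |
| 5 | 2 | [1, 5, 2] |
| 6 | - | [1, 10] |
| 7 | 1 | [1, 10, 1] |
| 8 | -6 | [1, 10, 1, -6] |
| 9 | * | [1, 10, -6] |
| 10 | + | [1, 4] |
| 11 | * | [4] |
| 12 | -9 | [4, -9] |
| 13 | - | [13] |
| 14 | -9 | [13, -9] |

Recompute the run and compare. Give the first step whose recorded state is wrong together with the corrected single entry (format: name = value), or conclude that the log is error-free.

1. push 6: top = 6 (consistent with the log)
2. push 5: top = 5 (exactly as logged)
3. 6 - 5 = 1 (matches)
4. push 5: top = 5 (same as recorded)
5. push 2: top = 2 (verified)
6. 5 - 2 = 3 (a discrepancy with the log)
First deviation found at step 6; the corrected entry is top = 3.

step 6, top = 3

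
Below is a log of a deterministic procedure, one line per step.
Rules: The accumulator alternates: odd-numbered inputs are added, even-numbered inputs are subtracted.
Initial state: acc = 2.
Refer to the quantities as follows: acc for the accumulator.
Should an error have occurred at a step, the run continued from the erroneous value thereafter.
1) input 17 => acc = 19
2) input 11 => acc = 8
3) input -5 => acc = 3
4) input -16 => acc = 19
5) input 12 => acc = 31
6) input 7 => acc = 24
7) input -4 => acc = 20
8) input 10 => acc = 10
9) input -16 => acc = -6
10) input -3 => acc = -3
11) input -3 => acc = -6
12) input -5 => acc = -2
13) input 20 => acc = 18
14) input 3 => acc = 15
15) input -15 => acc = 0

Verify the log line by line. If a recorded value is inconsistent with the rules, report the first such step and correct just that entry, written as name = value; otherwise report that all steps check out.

Step 1: acc = 2 + 17 = 19 — checks out.
Step 2: acc = 19 - 11 = 8 — verified.
Step 3: acc = 8 + -5 = 3 — consistent with the log.
Step 4: acc = 3 - -16 = 19 — same as recorded.
Step 5: acc = 19 + 12 = 31 — in agreement.
Step 6: acc = 31 - 7 = 24 — checks out.
Step 7: acc = 24 + -4 = 20 — verified.
Step 8: acc = 20 - 10 = 10 — checks out.
Step 9: acc = 10 + -16 = -6 — checks out.
Step 10: acc = -6 - -3 = -3 — no discrepancy.
Step 11: acc = -3 + -3 = -6 — matches.
Step 12: acc = -6 - -5 = -1 — not what was recorded.
So the first discrepancy is step 12, where the right value is acc = -1.

step 12, acc = -1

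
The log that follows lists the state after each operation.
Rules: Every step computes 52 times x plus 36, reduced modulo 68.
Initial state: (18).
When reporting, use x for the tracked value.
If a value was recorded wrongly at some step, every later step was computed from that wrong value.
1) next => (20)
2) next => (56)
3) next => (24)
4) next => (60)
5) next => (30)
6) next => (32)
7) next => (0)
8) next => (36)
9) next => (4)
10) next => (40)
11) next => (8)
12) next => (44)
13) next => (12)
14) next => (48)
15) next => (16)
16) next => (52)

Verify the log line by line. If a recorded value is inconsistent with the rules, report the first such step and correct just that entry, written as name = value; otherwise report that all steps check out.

step 5, x = 28

step 1: x = (52*18 + 36) mod 68 = 20 -> no discrepancy
step 2: x = (52*20 + 36) mod 68 = 56 -> no discrepancy
step 3: x = (52*56 + 36) mod 68 = 24 -> matches
step 4: x = (52*24 + 36) mod 68 = 60 -> agrees with the log
step 5: x = (52*60 + 36) mod 68 = 28 -> not what was recorded
Step 5 is the first one off; corrected, x = 28.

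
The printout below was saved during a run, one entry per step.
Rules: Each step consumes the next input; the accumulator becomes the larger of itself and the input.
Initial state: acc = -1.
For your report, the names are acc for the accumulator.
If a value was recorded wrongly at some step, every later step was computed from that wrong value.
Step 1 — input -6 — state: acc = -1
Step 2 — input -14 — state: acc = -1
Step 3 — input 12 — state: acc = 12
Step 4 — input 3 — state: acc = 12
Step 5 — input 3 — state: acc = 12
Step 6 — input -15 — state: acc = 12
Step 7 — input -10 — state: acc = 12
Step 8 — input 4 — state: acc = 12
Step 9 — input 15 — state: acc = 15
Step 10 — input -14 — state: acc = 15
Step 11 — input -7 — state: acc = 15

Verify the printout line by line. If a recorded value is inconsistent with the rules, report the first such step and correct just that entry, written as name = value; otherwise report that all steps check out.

no error

1. acc = max(-1, -6) = -1 (same as recorded)
2. acc = max(-1, -14) = -1 (exactly as logged)
3. acc = max(-1, 12) = 12 (checks out)
4. acc = max(12, 3) = 12 (no discrepancy)
5. acc = max(12, 3) = 12 (verified)
6. acc = max(12, -15) = 12 (in agreement)
7. acc = max(12, -10) = 12 (checks out)
8. acc = max(12, 4) = 12 (in agreement)
9. acc = max(12, 15) = 15 (no discrepancy)
10. acc = max(15, -14) = 15 (confirmed correct)
11. acc = max(15, -7) = 15 (checks out)
The whole run recomputes cleanly — no discrepancies.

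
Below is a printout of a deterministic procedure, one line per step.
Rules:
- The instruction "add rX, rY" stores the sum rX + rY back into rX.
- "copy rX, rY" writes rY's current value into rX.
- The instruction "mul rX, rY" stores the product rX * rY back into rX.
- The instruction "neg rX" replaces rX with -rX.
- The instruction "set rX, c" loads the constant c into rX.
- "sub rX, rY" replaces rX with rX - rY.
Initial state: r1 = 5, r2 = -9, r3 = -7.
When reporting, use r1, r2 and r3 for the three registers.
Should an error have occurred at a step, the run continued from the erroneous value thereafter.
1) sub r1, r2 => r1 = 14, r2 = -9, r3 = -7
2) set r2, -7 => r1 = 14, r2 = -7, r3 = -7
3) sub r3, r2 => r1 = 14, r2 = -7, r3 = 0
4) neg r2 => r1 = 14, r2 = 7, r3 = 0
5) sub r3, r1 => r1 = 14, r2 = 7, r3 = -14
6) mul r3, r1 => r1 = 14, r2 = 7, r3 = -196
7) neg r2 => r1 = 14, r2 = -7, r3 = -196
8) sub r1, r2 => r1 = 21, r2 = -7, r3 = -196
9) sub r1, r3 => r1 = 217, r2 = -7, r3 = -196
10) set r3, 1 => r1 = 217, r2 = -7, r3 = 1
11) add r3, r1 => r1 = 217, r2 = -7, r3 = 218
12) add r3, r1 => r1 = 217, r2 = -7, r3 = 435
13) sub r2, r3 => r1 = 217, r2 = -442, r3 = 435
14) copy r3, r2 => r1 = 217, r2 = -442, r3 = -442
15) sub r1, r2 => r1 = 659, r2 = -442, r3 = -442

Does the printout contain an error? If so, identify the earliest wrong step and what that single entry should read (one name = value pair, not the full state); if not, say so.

1. r1 = 5 - -9 = 14 (in agreement)
2. r2 = -7 (consistent with the printout)
3. r3 = -7 - -7 = 0 (confirmed correct)
4. r2 = -(-7) = 7 (in agreement)
5. r3 = 0 - 14 = -14 (verified)
6. r3 = -14 * 14 = -196 (confirmed correct)
7. r2 = -(7) = -7 (in agreement)
8. r1 = 14 - -7 = 21 (consistent with the printout)
9. r1 = 21 - -196 = 217 (confirmed correct)
10. r3 = 1 (no discrepancy)
11. r3 = 1 + 217 = 218 (in agreement)
12. r3 = 218 + 217 = 435 (matches)
13. r2 = -7 - 435 = -442 (checks out)
14. r3 = -442 (checks out)
15. r1 = 217 - -442 = 659 (no discrepancy)
No step deviates from the rules.

no error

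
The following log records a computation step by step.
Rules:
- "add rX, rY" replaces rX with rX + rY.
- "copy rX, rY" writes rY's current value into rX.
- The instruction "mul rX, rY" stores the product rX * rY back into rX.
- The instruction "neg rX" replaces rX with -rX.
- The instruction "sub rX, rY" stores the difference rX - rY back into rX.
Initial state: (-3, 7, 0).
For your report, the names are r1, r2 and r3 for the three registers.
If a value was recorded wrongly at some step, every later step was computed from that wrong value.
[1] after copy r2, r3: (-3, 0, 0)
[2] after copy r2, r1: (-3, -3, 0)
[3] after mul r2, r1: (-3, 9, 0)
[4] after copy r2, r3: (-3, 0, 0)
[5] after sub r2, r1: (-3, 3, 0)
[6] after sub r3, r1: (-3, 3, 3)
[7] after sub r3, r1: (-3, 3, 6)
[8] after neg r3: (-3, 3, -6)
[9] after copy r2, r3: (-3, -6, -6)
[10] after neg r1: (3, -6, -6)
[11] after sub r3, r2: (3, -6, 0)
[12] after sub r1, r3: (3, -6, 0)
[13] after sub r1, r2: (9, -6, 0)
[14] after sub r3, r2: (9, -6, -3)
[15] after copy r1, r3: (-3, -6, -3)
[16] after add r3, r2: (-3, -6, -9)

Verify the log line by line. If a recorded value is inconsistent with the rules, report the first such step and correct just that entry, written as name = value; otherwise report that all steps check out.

step 14, r3 = 6

Recomputing the run from the initial state:
step 1: r1 = -3, r2 = 0, r3 = 0
step 2: r1 = -3, r2 = -3, r3 = 0
step 3: r1 = -3, r2 = 9, r3 = 0
step 4: r1 = -3, r2 = 0, r3 = 0
step 5: r1 = -3, r2 = 3, r3 = 0
step 6: r1 = -3, r2 = 3, r3 = 3
step 7: r1 = -3, r2 = 3, r3 = 6
step 8: r1 = -3, r2 = 3, r3 = -6
step 9: r1 = -3, r2 = -6, r3 = -6
step 10: r1 = 3, r2 = -6, r3 = -6
step 11: r1 = 3, r2 = -6, r3 = 0
step 12: r1 = 3, r2 = -6, r3 = 0
step 13: r1 = 9, r2 = -6, r3 = 0
step 14: r1 = 9, r2 = -6, r3 = 6
step 15: r1 = 6, r2 = -6, r3 = 6
step 16: r1 = 6, r2 = -6, r3 = 0
The first disagreement with the log is at step 14, where the value should be r3 = 6.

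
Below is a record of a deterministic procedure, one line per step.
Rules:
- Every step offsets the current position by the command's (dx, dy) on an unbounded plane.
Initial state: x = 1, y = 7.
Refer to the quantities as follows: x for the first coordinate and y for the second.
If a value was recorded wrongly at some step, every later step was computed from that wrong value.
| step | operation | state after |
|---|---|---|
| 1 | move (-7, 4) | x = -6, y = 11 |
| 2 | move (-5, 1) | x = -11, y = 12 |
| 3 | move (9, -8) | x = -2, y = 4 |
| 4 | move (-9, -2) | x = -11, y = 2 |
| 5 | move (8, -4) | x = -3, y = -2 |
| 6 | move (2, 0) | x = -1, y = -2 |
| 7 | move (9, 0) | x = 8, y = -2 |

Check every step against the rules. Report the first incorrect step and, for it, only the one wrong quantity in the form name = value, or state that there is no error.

Step 1: x = 1 + (-7) = -6, y = 7 + (4) = 11 — matches.
Step 2: x = -6 + (-5) = -11, y = 11 + (1) = 12 — checks out.
Step 3: x = -11 + (9) = -2, y = 12 + (-8) = 4 — verified.
Step 4: x = -2 + (-9) = -11, y = 4 + (-2) = 2 — exactly as logged.
Step 5: x = -11 + (8) = -3, y = 2 + (-4) = -2 — verified.
Step 6: x = -3 + (2) = -1, y = -2 + (0) = -2 — matches.
Step 7: x = -1 + (9) = 8, y = -2 + (0) = -2 — same as recorded.
No step deviates from the rules.

no error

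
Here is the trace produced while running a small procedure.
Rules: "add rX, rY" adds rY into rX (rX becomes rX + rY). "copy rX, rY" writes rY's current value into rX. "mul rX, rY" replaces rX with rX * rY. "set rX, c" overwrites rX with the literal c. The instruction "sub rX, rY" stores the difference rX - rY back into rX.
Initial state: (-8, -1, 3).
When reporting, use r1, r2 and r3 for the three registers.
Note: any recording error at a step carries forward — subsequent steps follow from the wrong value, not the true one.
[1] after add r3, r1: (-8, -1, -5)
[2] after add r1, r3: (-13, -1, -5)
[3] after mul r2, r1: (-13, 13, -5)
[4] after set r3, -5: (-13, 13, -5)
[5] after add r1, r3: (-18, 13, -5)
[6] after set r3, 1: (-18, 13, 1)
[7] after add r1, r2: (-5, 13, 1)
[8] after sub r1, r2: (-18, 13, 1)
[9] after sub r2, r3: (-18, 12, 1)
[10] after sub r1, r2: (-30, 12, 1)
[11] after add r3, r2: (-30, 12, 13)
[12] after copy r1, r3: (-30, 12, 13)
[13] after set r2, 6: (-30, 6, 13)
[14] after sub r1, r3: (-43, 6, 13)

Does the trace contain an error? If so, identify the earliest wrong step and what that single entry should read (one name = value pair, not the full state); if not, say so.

step 12, r1 = 13

Recomputing the run from the initial state:
step 1: r1 = -8, r2 = -1, r3 = -5
step 2: r1 = -13, r2 = -1, r3 = -5
step 3: r1 = -13, r2 = 13, r3 = -5
step 4: r1 = -13, r2 = 13, r3 = -5
step 5: r1 = -18, r2 = 13, r3 = -5
step 6: r1 = -18, r2 = 13, r3 = 1
step 7: r1 = -5, r2 = 13, r3 = 1
step 8: r1 = -18, r2 = 13, r3 = 1
step 9: r1 = -18, r2 = 12, r3 = 1
step 10: r1 = -30, r2 = 12, r3 = 1
step 11: r1 = -30, r2 = 12, r3 = 13
step 12: r1 = 13, r2 = 12, r3 = 13
step 13: r1 = 13, r2 = 6, r3 = 13
step 14: r1 = 0, r2 = 6, r3 = 13
The first disagreement with the trace is at step 12, where the value should be r1 = 13.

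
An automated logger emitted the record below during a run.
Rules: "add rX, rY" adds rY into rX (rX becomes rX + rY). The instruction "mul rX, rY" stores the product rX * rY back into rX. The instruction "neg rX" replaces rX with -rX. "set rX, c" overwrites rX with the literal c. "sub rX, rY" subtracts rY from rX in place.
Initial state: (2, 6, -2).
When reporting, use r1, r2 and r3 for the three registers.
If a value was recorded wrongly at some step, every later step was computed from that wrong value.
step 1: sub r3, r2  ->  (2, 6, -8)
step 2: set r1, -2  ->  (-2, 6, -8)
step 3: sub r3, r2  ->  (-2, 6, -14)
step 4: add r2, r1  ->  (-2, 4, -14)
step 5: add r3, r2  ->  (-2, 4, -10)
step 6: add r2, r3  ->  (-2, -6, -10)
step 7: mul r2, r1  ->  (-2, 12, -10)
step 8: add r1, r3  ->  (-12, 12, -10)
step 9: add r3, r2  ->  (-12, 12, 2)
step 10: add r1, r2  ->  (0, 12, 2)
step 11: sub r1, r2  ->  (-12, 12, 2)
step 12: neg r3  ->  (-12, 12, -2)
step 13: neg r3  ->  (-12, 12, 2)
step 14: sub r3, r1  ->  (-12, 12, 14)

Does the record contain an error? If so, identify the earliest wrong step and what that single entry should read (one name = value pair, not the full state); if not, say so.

no error

1. r3 = -2 - 6 = -8 (exactly as logged)
2. r1 = -2 (verified)
3. r3 = -8 - 6 = -14 (no discrepancy)
4. r2 = 6 + -2 = 4 (exactly as logged)
5. r3 = -14 + 4 = -10 (no discrepancy)
6. r2 = 4 + -10 = -6 (verified)
7. r2 = -6 * -2 = 12 (no discrepancy)
8. r1 = -2 + -10 = -12 (no discrepancy)
9. r3 = -10 + 12 = 2 (agrees with the record)
10. r1 = -12 + 12 = 0 (consistent with the record)
11. r1 = 0 - 12 = -12 (consistent with the record)
12. r3 = -(2) = -2 (checks out)
13. r3 = -(-2) = 2 (exactly as logged)
14. r3 = 2 - -12 = 14 (consistent with the record)
Every step is consistent.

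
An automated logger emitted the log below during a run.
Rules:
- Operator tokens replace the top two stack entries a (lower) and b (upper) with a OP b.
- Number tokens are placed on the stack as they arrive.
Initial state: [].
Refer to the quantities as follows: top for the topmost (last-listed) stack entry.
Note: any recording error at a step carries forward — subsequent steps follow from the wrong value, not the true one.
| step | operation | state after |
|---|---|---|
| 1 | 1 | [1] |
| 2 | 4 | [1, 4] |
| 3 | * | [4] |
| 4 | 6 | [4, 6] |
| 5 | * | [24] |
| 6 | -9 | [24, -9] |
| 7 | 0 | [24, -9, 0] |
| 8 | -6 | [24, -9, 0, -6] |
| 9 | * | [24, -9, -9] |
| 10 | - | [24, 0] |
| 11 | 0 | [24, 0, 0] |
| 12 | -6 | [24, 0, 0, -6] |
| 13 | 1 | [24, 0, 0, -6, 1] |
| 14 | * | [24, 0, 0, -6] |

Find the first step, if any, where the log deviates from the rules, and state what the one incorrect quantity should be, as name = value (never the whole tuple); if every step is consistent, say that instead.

step 9, top = 0

step 1: push 1: top = 1 -> exactly as logged
step 2: push 4: top = 4 -> in agreement
step 3: 1 * 4 = 4 -> agrees with the log
step 4: push 6: top = 6 -> verified
step 5: 4 * 6 = 24 -> exactly as logged
step 6: push -9: top = -9 -> agrees with the log
step 7: push 0: top = 0 -> agrees with the log
step 8: push -6: top = -6 -> exactly as logged
step 9: 0 * -6 = 0 -> first mismatch against the log
Conclusion: step 9 carries the first error; the entry should be top = 0.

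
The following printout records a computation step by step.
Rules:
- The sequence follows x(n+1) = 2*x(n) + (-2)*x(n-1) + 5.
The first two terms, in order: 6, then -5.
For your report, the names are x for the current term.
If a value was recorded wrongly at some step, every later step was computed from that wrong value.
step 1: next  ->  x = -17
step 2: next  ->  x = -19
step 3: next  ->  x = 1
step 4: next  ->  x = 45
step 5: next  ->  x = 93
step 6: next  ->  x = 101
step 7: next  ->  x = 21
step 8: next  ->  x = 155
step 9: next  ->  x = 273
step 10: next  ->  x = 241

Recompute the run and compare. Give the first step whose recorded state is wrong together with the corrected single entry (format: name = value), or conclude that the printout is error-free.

step 8, x = -155

Recomputing the run from the initial state:
step 1: x = -17
step 2: x = -19
step 3: x = 1
step 4: x = 45
step 5: x = 93
step 6: x = 101
step 7: x = 21
step 8: x = -155
step 9: x = -347
step 10: x = -379
The first disagreement with the printout is at step 8, where the value should be x = -155.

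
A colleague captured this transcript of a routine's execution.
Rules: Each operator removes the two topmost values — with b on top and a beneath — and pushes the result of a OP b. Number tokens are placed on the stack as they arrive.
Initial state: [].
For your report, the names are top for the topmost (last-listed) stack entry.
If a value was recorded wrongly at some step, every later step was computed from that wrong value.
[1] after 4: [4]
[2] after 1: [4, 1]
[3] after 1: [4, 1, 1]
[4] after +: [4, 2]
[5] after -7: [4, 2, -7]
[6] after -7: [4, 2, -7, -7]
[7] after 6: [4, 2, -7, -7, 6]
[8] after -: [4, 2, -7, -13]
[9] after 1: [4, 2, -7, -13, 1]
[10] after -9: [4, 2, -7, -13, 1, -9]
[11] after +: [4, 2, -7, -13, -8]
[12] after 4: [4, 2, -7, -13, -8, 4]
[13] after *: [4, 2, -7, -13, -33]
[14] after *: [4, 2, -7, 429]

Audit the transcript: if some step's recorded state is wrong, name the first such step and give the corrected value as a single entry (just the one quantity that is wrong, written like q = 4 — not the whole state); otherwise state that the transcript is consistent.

step 13, top = -32

Step 1: push 4: top = 4 — exactly as logged.
Step 2: push 1: top = 1 — checks out.
Step 3: push 1: top = 1 — consistent with the transcript.
Step 4: 1 + 1 = 2 — verified.
Step 5: push -7: top = -7 — agrees with the transcript.
Step 6: push -7: top = -7 — same as recorded.
Step 7: push 6: top = 6 — checks out.
Step 8: -7 - 6 = -13 — in agreement.
Step 9: push 1: top = 1 — exactly as logged.
Step 10: push -9: top = -9 — agrees with the transcript.
Step 11: 1 + -9 = -8 — same as recorded.
Step 12: push 4: top = 4 — exactly as logged.
Step 13: -8 * 4 = -32 — the transcript has a different value.
That makes step 13 the first incorrect line — top = -32 is what it should show.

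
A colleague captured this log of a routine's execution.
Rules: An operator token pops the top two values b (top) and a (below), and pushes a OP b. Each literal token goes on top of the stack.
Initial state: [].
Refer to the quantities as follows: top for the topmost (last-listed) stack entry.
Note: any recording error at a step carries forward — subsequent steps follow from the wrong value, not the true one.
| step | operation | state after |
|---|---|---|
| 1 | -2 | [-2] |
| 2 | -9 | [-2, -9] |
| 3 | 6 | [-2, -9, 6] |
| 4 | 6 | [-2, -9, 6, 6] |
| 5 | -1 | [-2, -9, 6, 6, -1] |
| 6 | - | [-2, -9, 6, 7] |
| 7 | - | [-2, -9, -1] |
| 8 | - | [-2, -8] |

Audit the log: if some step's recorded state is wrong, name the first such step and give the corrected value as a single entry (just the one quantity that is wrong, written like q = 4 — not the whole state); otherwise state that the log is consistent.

no error

1. push -2: top = -2 (same as recorded)
2. push -9: top = -9 (matches)
3. push 6: top = 6 (consistent with the log)
4. push 6: top = 6 (agrees with the log)
5. push -1: top = -1 (same as recorded)
6. 6 - -1 = 7 (in agreement)
7. 6 - 7 = -1 (matches)
8. -9 - -1 = -8 (checks out)
Every step is consistent.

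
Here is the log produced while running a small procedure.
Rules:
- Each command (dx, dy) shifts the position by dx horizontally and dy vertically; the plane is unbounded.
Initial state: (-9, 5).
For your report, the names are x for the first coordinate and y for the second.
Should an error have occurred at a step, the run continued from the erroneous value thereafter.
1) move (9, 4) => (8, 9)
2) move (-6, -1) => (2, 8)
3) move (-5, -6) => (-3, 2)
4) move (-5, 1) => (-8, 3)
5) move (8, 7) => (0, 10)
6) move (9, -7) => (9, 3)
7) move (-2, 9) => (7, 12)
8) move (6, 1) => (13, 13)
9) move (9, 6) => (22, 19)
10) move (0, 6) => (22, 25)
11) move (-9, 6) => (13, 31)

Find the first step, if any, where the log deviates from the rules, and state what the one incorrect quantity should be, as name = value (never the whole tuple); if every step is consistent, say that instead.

step 1, x = 0

Recomputing the run from the initial state:
step 1: x = 0, y = 9
step 2: x = -6, y = 8
step 3: x = -11, y = 2
step 4: x = -16, y = 3
step 5: x = -8, y = 10
step 6: x = 1, y = 3
step 7: x = -1, y = 12
step 8: x = 5, y = 13
step 9: x = 14, y = 19
step 10: x = 14, y = 25
step 11: x = 5, y = 31
The first disagreement with the log is at step 1, where the value should be x = 0.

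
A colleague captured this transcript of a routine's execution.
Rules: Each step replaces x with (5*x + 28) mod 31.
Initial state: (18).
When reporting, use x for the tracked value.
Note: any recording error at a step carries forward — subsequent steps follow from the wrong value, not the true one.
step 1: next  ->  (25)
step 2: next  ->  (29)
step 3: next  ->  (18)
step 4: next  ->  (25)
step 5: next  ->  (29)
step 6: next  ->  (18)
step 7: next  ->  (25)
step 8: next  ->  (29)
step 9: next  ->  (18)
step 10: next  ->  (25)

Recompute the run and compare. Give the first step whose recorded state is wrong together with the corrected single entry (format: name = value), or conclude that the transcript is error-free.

no error

1. x = (5*18 + 28) mod 31 = 25 (consistent with the transcript)
2. x = (5*25 + 28) mod 31 = 29 (in agreement)
3. x = (5*29 + 28) mod 31 = 18 (same as recorded)
4. x = (5*18 + 28) mod 31 = 25 (no discrepancy)
5. x = (5*25 + 28) mod 31 = 29 (matches)
6. x = (5*29 + 28) mod 31 = 18 (in agreement)
7. x = (5*18 + 28) mod 31 = 25 (exactly as logged)
8. x = (5*25 + 28) mod 31 = 29 (matches)
9. x = (5*29 + 28) mod 31 = 18 (verified)
10. x = (5*18 + 28) mod 31 = 25 (exactly as logged)
No step deviates from the rules.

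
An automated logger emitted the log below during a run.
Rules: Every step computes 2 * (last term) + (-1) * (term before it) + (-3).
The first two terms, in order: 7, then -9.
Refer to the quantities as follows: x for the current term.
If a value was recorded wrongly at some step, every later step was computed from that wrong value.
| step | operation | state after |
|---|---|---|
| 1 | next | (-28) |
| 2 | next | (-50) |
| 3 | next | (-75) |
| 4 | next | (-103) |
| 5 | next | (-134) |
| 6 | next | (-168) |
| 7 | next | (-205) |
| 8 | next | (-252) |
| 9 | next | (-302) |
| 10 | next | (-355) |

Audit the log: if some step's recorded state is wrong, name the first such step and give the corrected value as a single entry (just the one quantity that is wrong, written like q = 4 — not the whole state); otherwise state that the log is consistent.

1. x = 2*(-9) + (-1)*(7) + (-3) = -28 (same as recorded)
2. x = 2*(-28) + (-1)*(-9) + (-3) = -50 (confirmed correct)
3. x = 2*(-50) + (-1)*(-28) + (-3) = -75 (exactly as logged)
4. x = 2*(-75) + (-1)*(-50) + (-3) = -103 (in agreement)
5. x = 2*(-103) + (-1)*(-75) + (-3) = -134 (checks out)
6. x = 2*(-134) + (-1)*(-103) + (-3) = -168 (no discrepancy)
7. x = 2*(-168) + (-1)*(-134) + (-3) = -205 (consistent with the log)
8. x = 2*(-205) + (-1)*(-168) + (-3) = -245 (first mismatch against the log)
The audit stops at step 8: the recorded entry is wrong and should be x = -245.

step 8, x = -245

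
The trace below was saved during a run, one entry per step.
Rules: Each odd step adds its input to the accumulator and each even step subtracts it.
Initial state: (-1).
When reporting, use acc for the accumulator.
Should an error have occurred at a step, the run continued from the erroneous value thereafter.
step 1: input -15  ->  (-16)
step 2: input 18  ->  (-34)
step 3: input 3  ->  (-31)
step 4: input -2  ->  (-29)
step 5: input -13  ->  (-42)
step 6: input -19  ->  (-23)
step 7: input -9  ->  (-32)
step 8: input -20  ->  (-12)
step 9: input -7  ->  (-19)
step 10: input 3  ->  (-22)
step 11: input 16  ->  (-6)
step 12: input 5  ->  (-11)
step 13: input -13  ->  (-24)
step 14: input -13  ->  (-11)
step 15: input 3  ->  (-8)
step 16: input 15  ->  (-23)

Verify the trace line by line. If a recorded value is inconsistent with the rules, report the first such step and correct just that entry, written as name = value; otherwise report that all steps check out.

step 1: acc = -1 + -15 = -16 -> verified
step 2: acc = -16 - 18 = -34 -> matches
step 3: acc = -34 + 3 = -31 -> same as recorded
step 4: acc = -31 - -2 = -29 -> matches
step 5: acc = -29 + -13 = -42 -> confirmed correct
step 6: acc = -42 - -19 = -23 -> matches
step 7: acc = -23 + -9 = -32 -> matches
step 8: acc = -32 - -20 = -12 -> agrees with the trace
step 9: acc = -12 + -7 = -19 -> checks out
step 10: acc = -19 - 3 = -22 -> checks out
step 11: acc = -22 + 16 = -6 -> in agreement
step 12: acc = -6 - 5 = -11 -> same as recorded
step 13: acc = -11 + -13 = -24 -> consistent with the trace
step 14: acc = -24 - -13 = -11 -> confirmed correct
step 15: acc = -11 + 3 = -8 -> exactly as logged
step 16: acc = -8 - 15 = -23 -> agrees with the trace
Each recorded entry agrees with the recomputation.

no error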